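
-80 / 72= -1.11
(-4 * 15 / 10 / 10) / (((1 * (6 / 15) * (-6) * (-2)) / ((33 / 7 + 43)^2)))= -284.58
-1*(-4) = 4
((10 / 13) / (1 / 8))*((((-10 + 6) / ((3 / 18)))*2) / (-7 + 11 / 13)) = 48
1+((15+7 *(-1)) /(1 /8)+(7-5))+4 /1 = 71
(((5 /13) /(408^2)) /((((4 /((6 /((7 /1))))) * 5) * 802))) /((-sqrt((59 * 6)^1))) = -sqrt(354) /2867134652928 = -0.00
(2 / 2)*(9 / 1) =9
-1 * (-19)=19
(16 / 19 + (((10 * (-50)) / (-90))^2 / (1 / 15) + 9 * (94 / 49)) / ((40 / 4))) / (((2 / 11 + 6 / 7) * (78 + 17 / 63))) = 67557479 / 112426800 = 0.60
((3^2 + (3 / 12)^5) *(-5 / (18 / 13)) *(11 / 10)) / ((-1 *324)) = 1318031 / 11943936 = 0.11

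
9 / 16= 0.56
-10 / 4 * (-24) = 60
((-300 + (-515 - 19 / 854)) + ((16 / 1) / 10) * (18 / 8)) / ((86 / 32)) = -27718184 / 91805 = -301.92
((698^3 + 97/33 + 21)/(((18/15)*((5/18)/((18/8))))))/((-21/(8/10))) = -33666773178/385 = -87446164.10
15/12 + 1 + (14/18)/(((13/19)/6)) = 1415/156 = 9.07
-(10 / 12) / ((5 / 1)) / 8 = -1 / 48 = -0.02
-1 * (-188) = 188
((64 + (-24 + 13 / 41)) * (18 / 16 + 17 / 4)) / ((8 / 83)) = 5899557 / 2624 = 2248.31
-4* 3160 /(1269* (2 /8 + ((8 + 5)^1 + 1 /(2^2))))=-25280 /34263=-0.74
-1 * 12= -12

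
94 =94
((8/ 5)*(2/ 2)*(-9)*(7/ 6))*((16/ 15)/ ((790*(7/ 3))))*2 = -0.02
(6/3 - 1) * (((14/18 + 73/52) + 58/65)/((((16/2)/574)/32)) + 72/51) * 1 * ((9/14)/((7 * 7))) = 35101667/379015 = 92.61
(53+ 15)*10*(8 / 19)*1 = 286.32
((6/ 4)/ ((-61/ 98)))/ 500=-147/ 30500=-0.00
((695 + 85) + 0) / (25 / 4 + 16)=3120 / 89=35.06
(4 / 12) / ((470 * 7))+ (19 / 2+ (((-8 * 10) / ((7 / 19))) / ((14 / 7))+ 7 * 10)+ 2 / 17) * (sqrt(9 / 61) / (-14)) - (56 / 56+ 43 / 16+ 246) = -19715317 / 78960+ 20673 * sqrt(61) / 203252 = -248.89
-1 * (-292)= 292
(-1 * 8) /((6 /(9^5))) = -78732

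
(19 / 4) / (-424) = -19 / 1696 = -0.01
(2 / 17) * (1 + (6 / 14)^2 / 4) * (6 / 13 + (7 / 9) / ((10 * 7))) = 3239 / 55692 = 0.06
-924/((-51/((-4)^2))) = 4928/17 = 289.88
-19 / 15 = -1.27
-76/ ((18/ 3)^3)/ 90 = -19/ 4860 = -0.00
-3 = -3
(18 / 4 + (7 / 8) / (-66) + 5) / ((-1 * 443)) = -5009 / 233904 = -0.02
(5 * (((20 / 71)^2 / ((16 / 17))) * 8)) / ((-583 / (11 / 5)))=-3400 / 267173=-0.01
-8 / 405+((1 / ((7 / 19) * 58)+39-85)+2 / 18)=-45.86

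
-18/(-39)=6/13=0.46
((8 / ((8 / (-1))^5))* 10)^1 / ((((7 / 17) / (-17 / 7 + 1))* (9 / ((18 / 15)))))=85 / 75264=0.00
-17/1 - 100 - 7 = -124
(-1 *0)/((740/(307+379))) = 0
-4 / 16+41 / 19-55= -4035 / 76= -53.09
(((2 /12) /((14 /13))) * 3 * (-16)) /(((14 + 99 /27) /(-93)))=14508 /371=39.11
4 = 4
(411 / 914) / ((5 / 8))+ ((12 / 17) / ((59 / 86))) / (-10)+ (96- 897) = -366872547 / 458371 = -800.38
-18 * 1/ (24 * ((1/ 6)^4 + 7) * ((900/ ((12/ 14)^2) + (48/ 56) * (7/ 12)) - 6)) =-216/ 2458783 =-0.00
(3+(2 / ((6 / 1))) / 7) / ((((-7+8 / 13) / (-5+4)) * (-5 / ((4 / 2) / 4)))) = -0.05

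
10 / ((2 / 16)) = 80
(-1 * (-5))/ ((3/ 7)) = 35/ 3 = 11.67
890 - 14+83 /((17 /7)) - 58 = 14487 /17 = 852.18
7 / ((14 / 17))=17 / 2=8.50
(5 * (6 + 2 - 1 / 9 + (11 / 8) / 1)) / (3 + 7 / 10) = 16675 / 1332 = 12.52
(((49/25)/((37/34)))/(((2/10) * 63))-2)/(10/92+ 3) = -142232/238095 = -0.60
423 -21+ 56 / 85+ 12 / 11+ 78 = 450436 / 935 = 481.75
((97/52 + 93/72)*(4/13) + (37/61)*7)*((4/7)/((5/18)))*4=15490128/360815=42.93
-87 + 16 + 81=10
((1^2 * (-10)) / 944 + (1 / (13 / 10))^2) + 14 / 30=1253701 / 1196520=1.05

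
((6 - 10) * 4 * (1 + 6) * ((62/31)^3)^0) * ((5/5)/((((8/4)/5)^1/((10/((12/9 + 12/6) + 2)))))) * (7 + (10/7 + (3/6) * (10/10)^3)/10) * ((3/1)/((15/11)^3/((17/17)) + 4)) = -60314265/34796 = -1733.37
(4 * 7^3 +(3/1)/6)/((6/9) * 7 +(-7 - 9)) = -8235/68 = -121.10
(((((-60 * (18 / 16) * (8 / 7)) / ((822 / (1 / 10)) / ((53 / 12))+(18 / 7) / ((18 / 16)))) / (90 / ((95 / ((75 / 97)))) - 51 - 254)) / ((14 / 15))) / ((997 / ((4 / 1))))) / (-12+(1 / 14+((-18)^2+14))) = 7911999 / 4411039991521064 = 0.00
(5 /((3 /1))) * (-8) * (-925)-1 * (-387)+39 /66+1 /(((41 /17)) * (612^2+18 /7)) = 7520887258250 /591221763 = 12720.92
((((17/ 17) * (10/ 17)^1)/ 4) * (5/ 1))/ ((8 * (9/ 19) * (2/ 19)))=9025/ 4896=1.84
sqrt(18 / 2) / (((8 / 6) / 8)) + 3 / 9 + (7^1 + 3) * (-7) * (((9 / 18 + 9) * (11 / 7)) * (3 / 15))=-572 / 3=-190.67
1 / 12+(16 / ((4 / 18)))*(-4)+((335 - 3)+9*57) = 6685 / 12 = 557.08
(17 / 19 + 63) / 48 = 607 / 456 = 1.33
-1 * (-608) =608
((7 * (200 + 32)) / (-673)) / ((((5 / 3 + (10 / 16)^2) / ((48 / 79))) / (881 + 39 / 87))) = -13192445952 / 21000965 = -628.18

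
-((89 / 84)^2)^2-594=-29636301025 / 49787136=-595.26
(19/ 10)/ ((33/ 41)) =779/ 330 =2.36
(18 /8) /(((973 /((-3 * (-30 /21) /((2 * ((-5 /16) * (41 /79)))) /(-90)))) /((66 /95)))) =31284 /132644225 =0.00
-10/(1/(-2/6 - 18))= 550/3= 183.33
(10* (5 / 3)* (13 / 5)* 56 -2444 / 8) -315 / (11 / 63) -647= -329.92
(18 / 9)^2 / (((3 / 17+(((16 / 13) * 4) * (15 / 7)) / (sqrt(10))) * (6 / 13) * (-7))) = 522886 / 26559711 - 3125824 * sqrt(10) / 26559711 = -0.35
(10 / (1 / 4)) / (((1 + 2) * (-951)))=-40 / 2853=-0.01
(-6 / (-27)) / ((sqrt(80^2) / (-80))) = -2 / 9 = -0.22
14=14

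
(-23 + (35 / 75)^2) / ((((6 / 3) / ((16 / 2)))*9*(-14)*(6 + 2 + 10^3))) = 2563 / 3572100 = 0.00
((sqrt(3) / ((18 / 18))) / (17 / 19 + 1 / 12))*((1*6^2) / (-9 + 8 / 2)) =-8208*sqrt(3) / 1115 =-12.75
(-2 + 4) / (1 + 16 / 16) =1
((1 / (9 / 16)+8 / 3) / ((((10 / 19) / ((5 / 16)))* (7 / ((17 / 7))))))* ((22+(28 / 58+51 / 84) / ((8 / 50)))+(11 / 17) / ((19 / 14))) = 26.81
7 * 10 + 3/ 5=353/ 5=70.60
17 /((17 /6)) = 6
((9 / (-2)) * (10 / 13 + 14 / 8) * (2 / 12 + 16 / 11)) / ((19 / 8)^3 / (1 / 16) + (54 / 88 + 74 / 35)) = -981190 / 11588733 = -0.08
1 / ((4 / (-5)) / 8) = -10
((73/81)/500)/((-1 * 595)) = -73/24097500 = -0.00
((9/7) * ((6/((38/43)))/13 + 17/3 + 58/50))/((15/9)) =1225251/216125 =5.67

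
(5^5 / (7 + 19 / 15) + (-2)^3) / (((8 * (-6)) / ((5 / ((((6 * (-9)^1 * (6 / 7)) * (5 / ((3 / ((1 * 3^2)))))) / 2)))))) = 321181 / 2892672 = 0.11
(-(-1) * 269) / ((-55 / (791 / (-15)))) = 212779 / 825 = 257.91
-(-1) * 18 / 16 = 9 / 8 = 1.12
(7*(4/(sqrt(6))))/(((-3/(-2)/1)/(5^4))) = 17500*sqrt(6)/9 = 4762.90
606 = 606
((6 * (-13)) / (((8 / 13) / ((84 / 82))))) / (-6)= 3549 / 164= 21.64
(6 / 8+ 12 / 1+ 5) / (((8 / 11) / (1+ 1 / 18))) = 14839 / 576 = 25.76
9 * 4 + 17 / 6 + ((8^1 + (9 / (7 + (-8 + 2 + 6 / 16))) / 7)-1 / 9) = 66053 / 1386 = 47.66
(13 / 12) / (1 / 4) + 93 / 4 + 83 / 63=7283 / 252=28.90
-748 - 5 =-753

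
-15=-15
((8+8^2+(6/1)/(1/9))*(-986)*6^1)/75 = -248472/25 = -9938.88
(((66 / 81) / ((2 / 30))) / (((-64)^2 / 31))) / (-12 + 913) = 1705 / 16607232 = 0.00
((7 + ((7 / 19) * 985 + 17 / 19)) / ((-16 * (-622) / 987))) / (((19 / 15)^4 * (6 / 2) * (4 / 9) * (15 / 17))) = 1196856556875 / 98568548992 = 12.14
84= 84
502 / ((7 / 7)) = 502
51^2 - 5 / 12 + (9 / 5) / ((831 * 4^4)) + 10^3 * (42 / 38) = 74894861291 / 20209920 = 3705.85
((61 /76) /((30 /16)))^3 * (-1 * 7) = -12710936 /23149125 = -0.55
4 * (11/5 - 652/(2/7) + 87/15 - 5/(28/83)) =-64087/7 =-9155.29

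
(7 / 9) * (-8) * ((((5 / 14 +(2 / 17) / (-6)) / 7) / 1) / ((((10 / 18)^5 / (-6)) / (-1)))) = -12649608 / 371875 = -34.02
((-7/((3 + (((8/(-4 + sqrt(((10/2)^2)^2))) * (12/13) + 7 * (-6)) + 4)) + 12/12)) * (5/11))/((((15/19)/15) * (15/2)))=12103/50523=0.24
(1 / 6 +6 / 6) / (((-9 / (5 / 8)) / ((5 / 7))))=-25 / 432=-0.06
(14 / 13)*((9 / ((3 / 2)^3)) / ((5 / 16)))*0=0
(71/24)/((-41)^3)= -71/1654104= -0.00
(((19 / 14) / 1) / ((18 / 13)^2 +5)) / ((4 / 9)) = 28899 / 65464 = 0.44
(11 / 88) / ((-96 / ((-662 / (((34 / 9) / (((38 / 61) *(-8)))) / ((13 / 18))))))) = -81757 / 99552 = -0.82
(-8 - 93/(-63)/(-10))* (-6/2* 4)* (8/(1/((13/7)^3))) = 60145072/12005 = 5010.00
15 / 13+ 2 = 41 / 13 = 3.15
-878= -878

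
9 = 9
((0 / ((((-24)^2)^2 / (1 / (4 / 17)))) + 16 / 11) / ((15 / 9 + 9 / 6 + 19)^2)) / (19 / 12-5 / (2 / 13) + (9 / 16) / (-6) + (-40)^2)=55296 / 29308072717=0.00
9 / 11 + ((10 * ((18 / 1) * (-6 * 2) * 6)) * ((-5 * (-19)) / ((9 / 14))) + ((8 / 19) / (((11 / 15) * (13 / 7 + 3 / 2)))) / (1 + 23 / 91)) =-357447004217 / 186637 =-1915199.05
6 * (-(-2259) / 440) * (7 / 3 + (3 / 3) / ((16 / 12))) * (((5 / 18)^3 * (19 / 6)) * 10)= 22056625 / 342144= 64.47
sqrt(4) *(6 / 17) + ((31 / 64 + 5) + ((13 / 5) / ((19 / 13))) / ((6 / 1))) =2011411 / 310080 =6.49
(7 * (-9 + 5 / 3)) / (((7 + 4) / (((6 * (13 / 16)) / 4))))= -91 / 16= -5.69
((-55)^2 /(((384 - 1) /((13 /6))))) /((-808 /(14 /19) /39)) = -3578575 /5879816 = -0.61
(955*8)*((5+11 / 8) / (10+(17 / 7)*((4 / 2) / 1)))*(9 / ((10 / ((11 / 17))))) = 397089 / 208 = 1909.08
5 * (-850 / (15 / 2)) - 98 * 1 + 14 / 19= -37844 / 57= -663.93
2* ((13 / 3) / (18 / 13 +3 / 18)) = 676 / 121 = 5.59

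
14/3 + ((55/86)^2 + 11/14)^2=49002140603/8041019952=6.09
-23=-23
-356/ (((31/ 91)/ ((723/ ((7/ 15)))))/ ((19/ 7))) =-953622540/ 217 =-4394573.92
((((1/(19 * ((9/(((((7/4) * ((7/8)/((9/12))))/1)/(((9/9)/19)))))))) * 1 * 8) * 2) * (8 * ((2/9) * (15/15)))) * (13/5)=20384/1215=16.78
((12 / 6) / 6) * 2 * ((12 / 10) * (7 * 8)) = 224 / 5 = 44.80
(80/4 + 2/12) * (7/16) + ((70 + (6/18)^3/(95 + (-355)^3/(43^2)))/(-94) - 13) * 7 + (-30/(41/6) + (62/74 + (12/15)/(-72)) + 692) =412498072019741957/686299612920480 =601.05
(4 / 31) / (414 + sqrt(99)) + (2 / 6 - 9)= -15340046 / 1770069 - 4* sqrt(11) / 1770069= -8.67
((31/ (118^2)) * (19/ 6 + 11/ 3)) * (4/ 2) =1271/ 41772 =0.03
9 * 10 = 90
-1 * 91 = -91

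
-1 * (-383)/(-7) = -383/7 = -54.71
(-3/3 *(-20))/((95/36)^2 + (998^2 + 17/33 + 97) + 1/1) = 285120/14200536731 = 0.00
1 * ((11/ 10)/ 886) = 11/ 8860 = 0.00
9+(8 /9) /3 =251 /27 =9.30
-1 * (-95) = 95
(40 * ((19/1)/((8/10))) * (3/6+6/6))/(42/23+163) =32775/3791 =8.65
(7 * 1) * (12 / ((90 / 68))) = 952 / 15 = 63.47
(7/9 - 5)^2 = 1444/81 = 17.83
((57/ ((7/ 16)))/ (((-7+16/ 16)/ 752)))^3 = -1493427986366464/ 343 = -4354017452963.45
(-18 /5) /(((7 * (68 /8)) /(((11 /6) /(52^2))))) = -33 /804440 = -0.00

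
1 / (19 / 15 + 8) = 15 / 139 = 0.11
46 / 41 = 1.12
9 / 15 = 3 / 5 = 0.60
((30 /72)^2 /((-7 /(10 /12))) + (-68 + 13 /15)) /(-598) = 2030737 /18083520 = 0.11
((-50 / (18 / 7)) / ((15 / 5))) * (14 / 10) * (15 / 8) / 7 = -175 / 72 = -2.43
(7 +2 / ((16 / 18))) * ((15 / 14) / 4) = 555 / 224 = 2.48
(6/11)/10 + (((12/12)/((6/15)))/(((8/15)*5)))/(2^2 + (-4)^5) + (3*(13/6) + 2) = 511849/59840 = 8.55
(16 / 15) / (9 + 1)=8 / 75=0.11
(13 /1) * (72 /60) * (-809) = -63102 /5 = -12620.40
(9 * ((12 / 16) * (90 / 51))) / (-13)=-405 / 442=-0.92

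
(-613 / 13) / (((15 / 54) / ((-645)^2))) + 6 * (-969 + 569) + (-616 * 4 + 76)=-918146214 / 13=-70626631.85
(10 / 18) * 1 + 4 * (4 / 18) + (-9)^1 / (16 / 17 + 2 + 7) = 0.54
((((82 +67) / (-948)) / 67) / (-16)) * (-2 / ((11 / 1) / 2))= -149 / 2794704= -0.00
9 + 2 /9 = 9.22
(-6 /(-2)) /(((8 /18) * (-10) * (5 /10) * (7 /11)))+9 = 963 /140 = 6.88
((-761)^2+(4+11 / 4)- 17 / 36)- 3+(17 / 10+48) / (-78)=1355149319 / 2340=579123.64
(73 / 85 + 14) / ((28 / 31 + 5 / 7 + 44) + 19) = 91357 / 397290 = 0.23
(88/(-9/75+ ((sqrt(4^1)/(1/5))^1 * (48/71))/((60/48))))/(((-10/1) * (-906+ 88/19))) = 148390/80380881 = 0.00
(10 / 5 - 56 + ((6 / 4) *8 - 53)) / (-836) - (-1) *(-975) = -42895 / 44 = -974.89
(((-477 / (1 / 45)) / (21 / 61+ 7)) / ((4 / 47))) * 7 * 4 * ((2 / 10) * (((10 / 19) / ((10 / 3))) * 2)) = -60730.42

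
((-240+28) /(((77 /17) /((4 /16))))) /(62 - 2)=-901 /4620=-0.20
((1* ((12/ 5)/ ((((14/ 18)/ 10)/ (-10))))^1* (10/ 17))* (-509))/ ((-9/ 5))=-6108000/ 119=-51327.73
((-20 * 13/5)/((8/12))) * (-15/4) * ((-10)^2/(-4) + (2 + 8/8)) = -6435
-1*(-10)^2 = -100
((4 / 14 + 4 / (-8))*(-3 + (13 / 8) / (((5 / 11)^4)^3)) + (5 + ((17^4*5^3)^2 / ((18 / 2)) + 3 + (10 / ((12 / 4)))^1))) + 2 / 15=2980365116516137811645929 / 246093750000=12110689997271.93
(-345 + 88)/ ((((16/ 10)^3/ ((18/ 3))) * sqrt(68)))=-96375 * sqrt(17)/ 8704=-45.65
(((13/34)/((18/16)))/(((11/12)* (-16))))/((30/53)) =-689/16830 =-0.04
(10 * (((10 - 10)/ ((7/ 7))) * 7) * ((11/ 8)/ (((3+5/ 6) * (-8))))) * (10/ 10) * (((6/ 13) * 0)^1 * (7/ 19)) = 0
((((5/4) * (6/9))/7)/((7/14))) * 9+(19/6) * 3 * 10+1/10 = 6807/70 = 97.24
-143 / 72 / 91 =-11 / 504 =-0.02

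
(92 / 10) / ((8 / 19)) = 437 / 20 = 21.85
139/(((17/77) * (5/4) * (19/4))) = 171248/1615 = 106.04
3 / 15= 0.20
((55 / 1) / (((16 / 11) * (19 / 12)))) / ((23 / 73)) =132495 / 1748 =75.80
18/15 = 6/5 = 1.20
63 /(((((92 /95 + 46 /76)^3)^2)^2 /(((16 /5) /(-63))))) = -7082607741011715200000000000 /510568785444411275443565936401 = -0.01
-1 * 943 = -943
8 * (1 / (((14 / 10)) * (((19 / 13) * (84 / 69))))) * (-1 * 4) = -11960 / 931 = -12.85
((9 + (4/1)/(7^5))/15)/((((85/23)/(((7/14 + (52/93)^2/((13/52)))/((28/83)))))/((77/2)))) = 96186256050973/2965420357200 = 32.44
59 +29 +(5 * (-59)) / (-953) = 84159 / 953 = 88.31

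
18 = 18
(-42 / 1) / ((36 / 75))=-175 / 2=-87.50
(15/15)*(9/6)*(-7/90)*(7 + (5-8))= -7/15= -0.47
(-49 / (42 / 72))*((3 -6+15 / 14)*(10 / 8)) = 405 / 2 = 202.50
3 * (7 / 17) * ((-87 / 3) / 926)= -609 / 15742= -0.04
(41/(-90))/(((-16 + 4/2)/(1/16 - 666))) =-87371/4032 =-21.67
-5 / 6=-0.83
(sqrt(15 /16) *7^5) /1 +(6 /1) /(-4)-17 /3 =-43 /6 +16807 *sqrt(15) /4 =16266.14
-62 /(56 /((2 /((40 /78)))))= -1209 /280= -4.32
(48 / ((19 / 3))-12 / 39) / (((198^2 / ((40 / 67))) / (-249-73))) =-5783120 / 162196749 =-0.04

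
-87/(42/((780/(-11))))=11310/77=146.88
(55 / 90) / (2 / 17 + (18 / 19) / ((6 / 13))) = 3553 / 12618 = 0.28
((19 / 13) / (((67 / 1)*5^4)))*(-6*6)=-684 / 544375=-0.00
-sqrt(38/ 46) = -sqrt(437)/ 23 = -0.91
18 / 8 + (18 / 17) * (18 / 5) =2061 / 340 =6.06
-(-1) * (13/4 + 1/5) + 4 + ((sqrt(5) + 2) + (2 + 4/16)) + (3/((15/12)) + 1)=sqrt(5) + 151/10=17.34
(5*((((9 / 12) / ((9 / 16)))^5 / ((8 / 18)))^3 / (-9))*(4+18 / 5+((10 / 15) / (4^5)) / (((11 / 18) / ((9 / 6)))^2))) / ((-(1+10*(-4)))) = -77181452288 / 835956693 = -92.33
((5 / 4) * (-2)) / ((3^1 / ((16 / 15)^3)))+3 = 4027 / 2025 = 1.99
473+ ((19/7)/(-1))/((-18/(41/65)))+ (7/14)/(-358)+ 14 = 1428168527/2932020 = 487.09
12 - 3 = 9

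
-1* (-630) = 630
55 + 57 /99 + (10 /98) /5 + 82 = 222493 /1617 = 137.60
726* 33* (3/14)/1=35937/7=5133.86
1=1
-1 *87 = -87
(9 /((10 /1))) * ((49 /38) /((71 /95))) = 441 /284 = 1.55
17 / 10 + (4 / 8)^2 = 39 / 20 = 1.95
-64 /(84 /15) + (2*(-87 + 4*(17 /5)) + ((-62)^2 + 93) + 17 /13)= 1719936 /455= 3780.08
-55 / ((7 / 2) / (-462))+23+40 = 7323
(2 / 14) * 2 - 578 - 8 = -4100 / 7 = -585.71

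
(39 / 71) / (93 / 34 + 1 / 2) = 663 / 3905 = 0.17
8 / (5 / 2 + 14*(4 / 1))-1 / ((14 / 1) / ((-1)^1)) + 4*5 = 33101 / 1638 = 20.21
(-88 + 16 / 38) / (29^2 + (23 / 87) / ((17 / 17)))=-5568 / 53485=-0.10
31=31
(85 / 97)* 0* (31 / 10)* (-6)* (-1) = 0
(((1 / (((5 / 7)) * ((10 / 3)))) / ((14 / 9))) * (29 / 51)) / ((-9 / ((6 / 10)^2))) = -261 / 42500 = -0.01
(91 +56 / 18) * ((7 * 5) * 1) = 29645 / 9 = 3293.89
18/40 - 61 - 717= -15551/20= -777.55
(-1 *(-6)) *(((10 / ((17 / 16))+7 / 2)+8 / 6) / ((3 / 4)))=5812 / 51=113.96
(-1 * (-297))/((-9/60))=-1980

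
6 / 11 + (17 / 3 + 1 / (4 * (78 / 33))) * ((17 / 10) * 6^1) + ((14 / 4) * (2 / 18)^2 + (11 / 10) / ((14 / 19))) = 197709103 / 3243240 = 60.96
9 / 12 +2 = 11 / 4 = 2.75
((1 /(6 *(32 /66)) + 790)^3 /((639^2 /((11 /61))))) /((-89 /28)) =-1245629055222167 /18159818416128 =-68.59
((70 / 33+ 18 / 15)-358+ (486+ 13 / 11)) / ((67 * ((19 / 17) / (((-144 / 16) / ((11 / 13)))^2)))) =200.19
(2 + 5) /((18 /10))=35 /9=3.89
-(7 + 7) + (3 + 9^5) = 59038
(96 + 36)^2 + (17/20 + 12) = 348737/20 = 17436.85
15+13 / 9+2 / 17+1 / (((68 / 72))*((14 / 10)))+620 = 682568 / 1071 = 637.32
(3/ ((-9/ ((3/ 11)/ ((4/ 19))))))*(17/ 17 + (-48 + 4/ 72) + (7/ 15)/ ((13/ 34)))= 1016443/ 51480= 19.74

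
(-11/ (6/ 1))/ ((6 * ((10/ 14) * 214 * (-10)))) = 77/ 385200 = 0.00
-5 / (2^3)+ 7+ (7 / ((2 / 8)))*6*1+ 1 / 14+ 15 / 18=175.28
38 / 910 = 19 / 455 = 0.04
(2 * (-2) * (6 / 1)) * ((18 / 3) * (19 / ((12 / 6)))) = -1368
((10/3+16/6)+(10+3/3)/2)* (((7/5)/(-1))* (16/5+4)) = -2898/25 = -115.92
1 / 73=0.01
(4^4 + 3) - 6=253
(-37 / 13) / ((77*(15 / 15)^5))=-37 / 1001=-0.04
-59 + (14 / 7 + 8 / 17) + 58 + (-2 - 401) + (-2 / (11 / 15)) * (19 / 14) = -530447 / 1309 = -405.23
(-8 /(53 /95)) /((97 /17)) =-12920 /5141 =-2.51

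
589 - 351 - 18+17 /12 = 2657 /12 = 221.42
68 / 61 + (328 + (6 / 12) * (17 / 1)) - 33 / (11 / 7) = 38627 / 122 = 316.61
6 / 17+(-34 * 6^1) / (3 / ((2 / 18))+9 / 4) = -4390 / 663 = -6.62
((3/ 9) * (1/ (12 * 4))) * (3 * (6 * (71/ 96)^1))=71/ 768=0.09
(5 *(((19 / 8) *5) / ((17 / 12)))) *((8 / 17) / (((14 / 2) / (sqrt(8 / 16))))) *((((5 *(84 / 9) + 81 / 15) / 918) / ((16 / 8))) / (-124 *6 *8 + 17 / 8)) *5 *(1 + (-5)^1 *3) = 2967800 *sqrt(2) / 6314054949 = 0.00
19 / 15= 1.27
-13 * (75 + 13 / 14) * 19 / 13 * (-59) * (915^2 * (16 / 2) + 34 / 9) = 5130808091413 / 9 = 570089787934.78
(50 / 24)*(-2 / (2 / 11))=-275 / 12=-22.92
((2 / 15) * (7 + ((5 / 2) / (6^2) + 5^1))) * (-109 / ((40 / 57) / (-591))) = 354540703 / 2400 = 147725.29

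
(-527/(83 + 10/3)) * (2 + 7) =-14229/259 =-54.94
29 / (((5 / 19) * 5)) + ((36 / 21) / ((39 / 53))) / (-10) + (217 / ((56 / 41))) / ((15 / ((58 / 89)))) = 69755393 / 2429700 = 28.71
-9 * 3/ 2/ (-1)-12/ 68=453/ 34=13.32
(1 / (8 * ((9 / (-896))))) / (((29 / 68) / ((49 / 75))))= -373184 / 19575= -19.06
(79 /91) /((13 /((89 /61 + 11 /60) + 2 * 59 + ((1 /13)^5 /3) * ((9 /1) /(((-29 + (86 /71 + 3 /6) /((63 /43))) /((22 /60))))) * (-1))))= 32303372231412671 /4043156768933100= 7.99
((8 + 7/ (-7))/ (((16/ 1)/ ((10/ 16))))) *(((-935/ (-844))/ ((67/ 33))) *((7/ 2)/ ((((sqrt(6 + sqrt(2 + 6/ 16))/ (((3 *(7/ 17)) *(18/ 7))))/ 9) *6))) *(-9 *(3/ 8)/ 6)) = -324168075/ (115810304 *sqrt(sqrt(38) + 24)) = -0.51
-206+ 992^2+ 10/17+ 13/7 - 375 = 117034768/119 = 983485.45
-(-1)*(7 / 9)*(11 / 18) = 77 / 162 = 0.48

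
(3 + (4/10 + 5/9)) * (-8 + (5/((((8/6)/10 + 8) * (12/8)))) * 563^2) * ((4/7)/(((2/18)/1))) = 5641700744/2135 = 2642482.78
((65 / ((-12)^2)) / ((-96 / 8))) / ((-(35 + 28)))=65 / 108864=0.00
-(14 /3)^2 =-196 /9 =-21.78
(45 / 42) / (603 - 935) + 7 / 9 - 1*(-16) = 701713 / 41832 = 16.77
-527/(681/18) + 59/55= -160517/12485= -12.86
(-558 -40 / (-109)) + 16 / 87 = -5286290 / 9483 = -557.45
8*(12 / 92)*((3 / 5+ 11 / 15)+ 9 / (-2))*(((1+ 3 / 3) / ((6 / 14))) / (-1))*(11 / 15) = 11704 / 1035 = 11.31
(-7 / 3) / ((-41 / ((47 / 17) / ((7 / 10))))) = 470 / 2091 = 0.22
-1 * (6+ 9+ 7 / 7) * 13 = -208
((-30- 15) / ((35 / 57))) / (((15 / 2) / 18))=-6156 / 35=-175.89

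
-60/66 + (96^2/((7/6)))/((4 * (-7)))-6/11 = -152848/539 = -283.58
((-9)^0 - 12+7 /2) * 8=-60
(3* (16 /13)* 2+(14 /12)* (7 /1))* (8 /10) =2426 /195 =12.44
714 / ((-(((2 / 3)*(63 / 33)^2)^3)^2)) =-53353282404257 / 15375692753568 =-3.47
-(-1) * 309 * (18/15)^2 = 11124/25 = 444.96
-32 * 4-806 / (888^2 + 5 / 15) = -302803442 / 2365633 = -128.00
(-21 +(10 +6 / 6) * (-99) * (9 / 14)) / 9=-3365 / 42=-80.12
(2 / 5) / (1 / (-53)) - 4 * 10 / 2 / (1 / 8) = -906 / 5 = -181.20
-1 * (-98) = 98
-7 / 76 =-0.09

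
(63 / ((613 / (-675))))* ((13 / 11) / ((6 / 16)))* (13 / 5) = -3832920 / 6743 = -568.43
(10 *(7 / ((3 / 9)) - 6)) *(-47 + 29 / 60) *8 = -55820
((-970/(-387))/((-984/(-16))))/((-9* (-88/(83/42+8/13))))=686275/5146048908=0.00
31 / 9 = 3.44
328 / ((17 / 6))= 1968 / 17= 115.76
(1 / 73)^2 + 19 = 101252 / 5329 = 19.00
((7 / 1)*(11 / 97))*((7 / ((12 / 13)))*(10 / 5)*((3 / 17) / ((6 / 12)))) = 7007 / 1649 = 4.25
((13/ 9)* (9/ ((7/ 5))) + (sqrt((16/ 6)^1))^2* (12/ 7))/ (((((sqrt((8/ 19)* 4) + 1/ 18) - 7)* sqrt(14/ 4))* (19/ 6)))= -0.41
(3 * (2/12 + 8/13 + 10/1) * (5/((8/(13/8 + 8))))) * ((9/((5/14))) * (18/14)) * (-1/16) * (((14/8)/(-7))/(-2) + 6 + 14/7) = -26226585/8192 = -3201.49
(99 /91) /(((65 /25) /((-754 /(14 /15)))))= -215325 /637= -338.03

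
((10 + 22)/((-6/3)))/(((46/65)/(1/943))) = -520/21689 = -0.02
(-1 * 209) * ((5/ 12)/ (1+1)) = -43.54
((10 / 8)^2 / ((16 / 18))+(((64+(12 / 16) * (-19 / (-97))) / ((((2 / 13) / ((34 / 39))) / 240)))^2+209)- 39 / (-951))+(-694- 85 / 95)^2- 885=1049002874982739795493 / 137822429824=7611263829.28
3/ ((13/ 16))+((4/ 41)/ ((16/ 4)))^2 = 3.69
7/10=0.70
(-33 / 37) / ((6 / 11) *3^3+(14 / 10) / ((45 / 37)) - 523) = 81675 / 46439662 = 0.00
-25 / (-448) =25 / 448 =0.06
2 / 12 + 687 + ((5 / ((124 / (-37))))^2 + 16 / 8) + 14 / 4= 32054003 / 46128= 694.89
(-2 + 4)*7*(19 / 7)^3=279.96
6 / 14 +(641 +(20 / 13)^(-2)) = 1797183 / 2800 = 641.85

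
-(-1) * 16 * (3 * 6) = 288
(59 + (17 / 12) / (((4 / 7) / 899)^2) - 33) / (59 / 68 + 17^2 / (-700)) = 2002878364375 / 259776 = 7710020.80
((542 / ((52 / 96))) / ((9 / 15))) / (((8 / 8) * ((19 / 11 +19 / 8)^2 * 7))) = 167889920 / 11859211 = 14.16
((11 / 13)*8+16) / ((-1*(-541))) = 296 / 7033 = 0.04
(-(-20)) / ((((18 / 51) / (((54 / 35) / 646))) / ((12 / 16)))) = 27 / 266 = 0.10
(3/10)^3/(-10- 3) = -27/13000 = -0.00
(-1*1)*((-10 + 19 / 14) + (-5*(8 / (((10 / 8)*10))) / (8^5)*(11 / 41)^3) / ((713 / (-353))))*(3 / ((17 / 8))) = 91330879344177 / 7485107311360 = 12.20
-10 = -10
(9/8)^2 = 81/64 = 1.27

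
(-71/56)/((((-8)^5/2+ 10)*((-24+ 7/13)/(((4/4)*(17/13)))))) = -1207/279667920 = -0.00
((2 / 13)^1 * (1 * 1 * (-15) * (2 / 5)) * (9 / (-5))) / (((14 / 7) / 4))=216 / 65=3.32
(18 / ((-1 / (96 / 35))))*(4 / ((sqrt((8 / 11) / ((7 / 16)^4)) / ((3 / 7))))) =-81*sqrt(22) / 20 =-19.00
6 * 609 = 3654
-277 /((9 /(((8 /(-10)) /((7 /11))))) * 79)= 12188 /24885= 0.49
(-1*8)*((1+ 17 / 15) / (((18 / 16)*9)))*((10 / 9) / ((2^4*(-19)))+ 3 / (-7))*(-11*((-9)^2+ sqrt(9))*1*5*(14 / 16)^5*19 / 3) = -765205903 / 69984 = -10934.01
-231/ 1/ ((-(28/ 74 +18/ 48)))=68376/ 223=306.62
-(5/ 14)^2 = -0.13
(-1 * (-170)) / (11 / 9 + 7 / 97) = 14841 / 113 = 131.34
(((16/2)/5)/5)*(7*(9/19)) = 1.06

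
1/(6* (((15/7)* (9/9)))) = 7/90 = 0.08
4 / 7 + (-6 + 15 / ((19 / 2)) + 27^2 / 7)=100.29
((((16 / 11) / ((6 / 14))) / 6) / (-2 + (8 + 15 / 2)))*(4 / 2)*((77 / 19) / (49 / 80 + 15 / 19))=125440 / 517833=0.24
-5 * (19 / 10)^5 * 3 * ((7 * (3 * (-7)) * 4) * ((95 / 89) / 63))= 329321167 / 89000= 3700.24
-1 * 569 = -569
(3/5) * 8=24/5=4.80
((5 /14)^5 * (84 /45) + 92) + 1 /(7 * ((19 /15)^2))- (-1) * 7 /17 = 32715679769 /353638488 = 92.51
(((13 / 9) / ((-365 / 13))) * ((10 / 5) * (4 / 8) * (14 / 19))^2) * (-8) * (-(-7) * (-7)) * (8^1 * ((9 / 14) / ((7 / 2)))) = -16.09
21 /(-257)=-21 /257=-0.08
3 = 3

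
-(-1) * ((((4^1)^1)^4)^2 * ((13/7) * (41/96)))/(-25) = -1091584/525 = -2079.21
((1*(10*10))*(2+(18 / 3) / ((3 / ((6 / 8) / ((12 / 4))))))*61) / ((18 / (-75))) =-190625 / 3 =-63541.67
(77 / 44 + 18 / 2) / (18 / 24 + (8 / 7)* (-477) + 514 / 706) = -106253 / 5373583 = -0.02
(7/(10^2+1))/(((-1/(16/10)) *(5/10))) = -112/505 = -0.22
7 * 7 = 49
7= 7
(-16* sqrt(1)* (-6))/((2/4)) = 192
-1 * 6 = -6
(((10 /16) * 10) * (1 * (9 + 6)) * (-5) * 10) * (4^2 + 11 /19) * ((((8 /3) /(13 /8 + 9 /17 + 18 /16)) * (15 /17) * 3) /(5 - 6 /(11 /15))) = 52572.57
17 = 17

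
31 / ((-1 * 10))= -31 / 10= -3.10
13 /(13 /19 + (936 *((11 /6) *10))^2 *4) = 19 /1721491201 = 0.00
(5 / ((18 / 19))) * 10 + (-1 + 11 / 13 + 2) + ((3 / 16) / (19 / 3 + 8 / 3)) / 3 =102269 / 1872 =54.63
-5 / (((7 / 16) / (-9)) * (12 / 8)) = 480 / 7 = 68.57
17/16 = 1.06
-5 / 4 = -1.25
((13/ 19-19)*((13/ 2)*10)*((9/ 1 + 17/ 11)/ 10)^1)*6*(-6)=9446112/ 209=45196.71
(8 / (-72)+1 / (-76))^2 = 7225 / 467856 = 0.02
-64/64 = -1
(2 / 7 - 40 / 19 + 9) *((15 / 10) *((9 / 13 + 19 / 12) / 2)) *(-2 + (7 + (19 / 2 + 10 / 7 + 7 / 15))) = 233452615 / 1161888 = 200.93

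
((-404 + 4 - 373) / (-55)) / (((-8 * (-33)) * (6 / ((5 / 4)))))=773 / 69696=0.01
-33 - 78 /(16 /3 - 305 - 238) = -52995 /1613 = -32.85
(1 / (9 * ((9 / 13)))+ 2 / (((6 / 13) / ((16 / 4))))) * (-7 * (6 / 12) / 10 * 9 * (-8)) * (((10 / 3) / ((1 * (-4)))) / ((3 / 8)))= -79352 / 81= -979.65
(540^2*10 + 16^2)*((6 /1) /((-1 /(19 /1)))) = -332453184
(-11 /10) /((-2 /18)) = 9.90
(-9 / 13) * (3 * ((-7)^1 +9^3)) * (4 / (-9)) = 8664 / 13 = 666.46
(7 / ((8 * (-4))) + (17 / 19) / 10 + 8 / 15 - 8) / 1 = -13855 / 1824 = -7.60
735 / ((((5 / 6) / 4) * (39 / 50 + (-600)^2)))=58800 / 6000013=0.01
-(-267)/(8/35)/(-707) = -1335/808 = -1.65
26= 26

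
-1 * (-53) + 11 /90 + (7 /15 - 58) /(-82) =19861 /369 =53.82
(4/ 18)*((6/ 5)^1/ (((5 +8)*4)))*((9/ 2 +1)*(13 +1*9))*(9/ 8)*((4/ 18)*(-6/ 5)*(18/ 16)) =-0.21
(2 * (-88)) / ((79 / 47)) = -8272 / 79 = -104.71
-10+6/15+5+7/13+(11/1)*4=2596/65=39.94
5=5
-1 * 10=-10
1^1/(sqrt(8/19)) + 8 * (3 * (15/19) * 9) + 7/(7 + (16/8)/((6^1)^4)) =173.07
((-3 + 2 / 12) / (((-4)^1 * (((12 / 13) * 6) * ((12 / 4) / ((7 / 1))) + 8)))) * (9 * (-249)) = -1155609 / 7552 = -153.02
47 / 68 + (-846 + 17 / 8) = -114673 / 136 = -843.18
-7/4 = -1.75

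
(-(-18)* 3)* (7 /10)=189 /5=37.80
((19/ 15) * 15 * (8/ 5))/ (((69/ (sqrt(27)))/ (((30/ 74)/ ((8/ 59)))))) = 6.84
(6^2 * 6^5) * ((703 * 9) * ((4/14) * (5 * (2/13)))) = 389264850.99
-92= -92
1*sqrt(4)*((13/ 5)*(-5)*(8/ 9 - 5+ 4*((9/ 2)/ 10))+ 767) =1594.09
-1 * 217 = -217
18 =18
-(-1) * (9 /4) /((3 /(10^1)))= 7.50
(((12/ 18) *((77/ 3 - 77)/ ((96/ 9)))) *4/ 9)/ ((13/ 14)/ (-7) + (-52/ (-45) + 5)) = -18865/ 79683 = -0.24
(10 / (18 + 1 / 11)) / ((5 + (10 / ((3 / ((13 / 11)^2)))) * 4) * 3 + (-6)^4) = 13310 / 32912809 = 0.00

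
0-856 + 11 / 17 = -14541 / 17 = -855.35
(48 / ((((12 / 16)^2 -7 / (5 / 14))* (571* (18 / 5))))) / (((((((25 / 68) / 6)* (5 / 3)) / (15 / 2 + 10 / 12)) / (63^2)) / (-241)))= 83256284160 / 869633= 95737.26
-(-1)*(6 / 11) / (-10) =-3 / 55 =-0.05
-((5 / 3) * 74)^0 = -1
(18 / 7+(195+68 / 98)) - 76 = 5991 / 49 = 122.27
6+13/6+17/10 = 148/15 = 9.87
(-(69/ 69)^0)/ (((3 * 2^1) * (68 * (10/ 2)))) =-1/ 2040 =-0.00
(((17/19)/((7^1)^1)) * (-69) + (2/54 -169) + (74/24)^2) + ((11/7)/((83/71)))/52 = -10430645227/61995024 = -168.25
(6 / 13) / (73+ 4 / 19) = 0.01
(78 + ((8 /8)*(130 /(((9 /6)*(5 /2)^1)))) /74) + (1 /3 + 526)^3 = 145662697333 /999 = 145808505.84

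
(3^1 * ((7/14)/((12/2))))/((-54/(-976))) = 122/27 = 4.52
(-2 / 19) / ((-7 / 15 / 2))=60 / 133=0.45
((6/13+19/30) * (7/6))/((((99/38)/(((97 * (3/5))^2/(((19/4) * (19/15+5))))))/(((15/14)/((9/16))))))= 32141144/302445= 106.27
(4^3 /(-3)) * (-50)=3200 /3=1066.67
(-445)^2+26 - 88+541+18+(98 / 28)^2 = 794137 / 4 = 198534.25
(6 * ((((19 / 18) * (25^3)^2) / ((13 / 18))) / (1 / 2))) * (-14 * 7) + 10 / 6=-16365234374935 / 39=-419621394229.10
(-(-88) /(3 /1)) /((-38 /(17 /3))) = -748 /171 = -4.37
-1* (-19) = 19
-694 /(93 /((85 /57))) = -58990 /5301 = -11.13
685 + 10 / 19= 685.53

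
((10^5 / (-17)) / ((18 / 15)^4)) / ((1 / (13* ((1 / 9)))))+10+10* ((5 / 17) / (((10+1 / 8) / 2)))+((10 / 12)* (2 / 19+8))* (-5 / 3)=-965003005 / 235467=-4098.25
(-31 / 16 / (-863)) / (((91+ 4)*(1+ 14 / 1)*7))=31 / 137734800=0.00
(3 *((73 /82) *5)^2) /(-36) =-133225 /80688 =-1.65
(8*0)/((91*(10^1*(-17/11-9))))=0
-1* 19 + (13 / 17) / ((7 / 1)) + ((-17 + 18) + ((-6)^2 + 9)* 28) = 1242.11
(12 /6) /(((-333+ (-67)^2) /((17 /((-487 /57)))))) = -969 /1011986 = -0.00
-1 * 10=-10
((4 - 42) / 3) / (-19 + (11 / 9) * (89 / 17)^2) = -16473 / 18856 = -0.87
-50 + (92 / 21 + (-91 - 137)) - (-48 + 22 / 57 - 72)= -61448 / 399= -154.01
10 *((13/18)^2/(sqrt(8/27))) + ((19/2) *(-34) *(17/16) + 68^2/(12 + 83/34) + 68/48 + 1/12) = -168841/7856 + 845 *sqrt(6)/216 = -11.91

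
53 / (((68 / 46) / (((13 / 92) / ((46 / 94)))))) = 32383 / 3128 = 10.35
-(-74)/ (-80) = -37/ 40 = -0.92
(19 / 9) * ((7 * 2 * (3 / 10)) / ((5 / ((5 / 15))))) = 133 / 225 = 0.59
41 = 41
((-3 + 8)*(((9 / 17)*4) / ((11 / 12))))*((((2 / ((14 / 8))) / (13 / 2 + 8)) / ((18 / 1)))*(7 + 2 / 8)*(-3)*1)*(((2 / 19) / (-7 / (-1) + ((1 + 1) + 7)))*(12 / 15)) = -144 / 24871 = -0.01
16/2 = 8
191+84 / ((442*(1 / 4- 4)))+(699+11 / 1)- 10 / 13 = 994699 / 1105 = 900.18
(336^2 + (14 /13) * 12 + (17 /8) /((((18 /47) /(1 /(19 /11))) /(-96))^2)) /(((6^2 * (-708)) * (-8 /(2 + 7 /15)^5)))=57721927073445293 /817495023150000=70.61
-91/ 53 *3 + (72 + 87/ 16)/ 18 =-4319/ 5088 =-0.85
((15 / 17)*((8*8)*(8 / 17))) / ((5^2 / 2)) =3072 / 1445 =2.13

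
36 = 36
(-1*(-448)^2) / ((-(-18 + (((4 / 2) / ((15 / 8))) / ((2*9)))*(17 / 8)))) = -27095040 / 2413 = -11228.78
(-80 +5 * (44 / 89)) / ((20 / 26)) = -8970 / 89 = -100.79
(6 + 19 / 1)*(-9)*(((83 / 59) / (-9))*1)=2075 / 59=35.17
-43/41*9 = -387/41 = -9.44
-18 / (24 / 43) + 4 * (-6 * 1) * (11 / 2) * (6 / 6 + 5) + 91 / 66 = -108619 / 132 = -822.87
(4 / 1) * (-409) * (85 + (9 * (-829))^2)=-91070567416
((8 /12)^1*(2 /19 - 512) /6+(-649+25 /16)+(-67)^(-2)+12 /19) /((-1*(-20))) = -2880855239 /81879360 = -35.18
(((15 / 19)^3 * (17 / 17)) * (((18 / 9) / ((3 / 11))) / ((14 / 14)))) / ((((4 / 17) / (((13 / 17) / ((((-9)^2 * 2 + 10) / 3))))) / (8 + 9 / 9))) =4343625 / 2359496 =1.84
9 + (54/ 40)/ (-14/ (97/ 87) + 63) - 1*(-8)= 555413/ 32620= 17.03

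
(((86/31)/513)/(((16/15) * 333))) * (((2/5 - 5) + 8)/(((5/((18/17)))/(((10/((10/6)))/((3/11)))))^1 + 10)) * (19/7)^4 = 55153219/200514881070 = 0.00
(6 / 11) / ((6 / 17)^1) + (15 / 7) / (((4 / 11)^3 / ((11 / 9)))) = 828103 / 14784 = 56.01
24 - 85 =-61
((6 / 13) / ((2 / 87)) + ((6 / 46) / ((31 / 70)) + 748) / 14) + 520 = 38509782 / 64883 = 593.53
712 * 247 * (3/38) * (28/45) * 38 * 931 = 305628183.47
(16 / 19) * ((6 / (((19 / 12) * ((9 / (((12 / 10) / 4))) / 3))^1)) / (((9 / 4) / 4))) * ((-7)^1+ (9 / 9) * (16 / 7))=-33792 / 12635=-2.67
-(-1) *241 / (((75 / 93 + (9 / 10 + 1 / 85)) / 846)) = 214895844 / 1811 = 118661.43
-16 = -16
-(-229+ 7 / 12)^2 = -7513081 / 144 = -52174.17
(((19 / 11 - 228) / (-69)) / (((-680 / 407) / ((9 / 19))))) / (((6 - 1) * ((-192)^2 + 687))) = -4847 / 978829400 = -0.00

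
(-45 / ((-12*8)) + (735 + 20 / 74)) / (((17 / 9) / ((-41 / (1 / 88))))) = -1405348.09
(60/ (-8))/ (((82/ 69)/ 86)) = -44505/ 82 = -542.74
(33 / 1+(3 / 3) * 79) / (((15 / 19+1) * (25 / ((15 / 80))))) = 399 / 850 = 0.47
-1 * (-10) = 10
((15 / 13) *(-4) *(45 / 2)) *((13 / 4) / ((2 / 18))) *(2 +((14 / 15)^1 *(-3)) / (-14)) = -13365 / 2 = -6682.50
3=3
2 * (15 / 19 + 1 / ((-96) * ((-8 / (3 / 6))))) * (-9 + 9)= 0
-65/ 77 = -0.84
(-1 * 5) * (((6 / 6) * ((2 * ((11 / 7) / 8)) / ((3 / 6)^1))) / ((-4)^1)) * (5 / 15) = 55 / 168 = 0.33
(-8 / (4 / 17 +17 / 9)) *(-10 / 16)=153 / 65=2.35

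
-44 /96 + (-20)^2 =9589 /24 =399.54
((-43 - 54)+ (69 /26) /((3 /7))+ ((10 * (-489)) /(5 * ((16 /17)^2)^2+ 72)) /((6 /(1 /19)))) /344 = -11008820843 /41446030912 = -0.27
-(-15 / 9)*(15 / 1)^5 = 1265625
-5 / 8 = -0.62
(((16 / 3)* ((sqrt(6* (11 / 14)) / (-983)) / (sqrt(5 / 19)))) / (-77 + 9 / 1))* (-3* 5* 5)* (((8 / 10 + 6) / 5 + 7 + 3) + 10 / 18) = -1532* sqrt(21945) / 751995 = -0.30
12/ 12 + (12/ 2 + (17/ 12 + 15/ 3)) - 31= -17.58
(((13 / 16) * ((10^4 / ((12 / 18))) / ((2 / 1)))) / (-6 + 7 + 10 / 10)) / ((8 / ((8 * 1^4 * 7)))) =170625 / 8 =21328.12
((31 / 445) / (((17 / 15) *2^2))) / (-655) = -93 / 3964060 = -0.00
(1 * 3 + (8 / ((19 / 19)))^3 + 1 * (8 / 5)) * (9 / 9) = 2583 / 5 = 516.60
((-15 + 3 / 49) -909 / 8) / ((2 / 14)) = -50397 / 56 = -899.95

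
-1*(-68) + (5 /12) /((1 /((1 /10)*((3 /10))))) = 5441 /80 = 68.01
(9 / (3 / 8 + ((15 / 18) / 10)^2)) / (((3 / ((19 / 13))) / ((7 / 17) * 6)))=344736 / 12155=28.36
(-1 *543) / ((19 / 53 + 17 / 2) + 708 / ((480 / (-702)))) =191860 / 362729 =0.53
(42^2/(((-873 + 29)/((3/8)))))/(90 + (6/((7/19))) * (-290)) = 3087/18247280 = 0.00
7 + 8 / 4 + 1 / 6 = 55 / 6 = 9.17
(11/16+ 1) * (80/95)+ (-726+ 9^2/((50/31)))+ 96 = -549441/950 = -578.36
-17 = -17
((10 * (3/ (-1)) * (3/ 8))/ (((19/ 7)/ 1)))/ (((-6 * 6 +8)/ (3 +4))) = 315/ 304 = 1.04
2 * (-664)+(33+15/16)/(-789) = -5588405/4208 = -1328.04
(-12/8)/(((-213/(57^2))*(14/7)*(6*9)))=361/1704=0.21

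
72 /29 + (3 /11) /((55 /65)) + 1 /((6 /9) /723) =7630707 /7018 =1087.31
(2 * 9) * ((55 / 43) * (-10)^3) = -990000 / 43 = -23023.26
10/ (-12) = -5/ 6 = -0.83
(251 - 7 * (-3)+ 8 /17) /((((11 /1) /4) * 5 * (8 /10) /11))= 272.47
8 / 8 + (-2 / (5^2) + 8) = 223 / 25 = 8.92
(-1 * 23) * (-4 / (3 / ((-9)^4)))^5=1178342950171641099264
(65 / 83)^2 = 4225 / 6889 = 0.61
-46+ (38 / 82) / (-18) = -33967 / 738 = -46.03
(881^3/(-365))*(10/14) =-683797841/511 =-1338156.24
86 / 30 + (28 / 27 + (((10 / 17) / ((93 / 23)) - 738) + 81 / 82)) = -4276025597 / 5833890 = -732.96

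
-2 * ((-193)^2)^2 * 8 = -22199808016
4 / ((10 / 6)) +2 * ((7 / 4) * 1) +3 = 89 / 10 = 8.90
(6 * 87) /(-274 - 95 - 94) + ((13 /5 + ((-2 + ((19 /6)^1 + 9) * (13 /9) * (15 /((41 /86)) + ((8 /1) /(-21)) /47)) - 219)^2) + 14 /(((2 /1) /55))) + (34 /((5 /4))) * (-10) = 304564478051772824024 /2763634098229515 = 110204.34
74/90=37/45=0.82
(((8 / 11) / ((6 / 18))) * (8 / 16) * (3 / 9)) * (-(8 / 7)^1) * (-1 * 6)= 192 / 77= 2.49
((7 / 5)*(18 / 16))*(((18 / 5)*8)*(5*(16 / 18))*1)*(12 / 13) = 12096 / 65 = 186.09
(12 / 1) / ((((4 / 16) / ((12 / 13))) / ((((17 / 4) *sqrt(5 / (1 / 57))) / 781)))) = 2448 *sqrt(285) / 10153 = 4.07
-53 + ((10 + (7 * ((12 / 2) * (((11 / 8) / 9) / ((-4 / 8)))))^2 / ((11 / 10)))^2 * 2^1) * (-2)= -8269918 / 81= -102097.75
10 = 10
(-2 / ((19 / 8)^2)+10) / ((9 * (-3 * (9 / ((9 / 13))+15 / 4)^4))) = -891392 / 196412976387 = -0.00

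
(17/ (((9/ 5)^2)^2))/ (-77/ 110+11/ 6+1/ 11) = 584375/ 441774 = 1.32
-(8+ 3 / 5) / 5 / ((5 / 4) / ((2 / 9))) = -344 / 1125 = -0.31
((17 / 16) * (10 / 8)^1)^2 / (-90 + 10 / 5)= -0.02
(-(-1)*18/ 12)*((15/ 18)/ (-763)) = -5/ 3052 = -0.00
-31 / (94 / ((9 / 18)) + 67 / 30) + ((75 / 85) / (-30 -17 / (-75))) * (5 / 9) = -38870605 / 216643427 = -0.18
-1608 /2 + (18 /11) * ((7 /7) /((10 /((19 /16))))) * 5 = -141333 /176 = -803.03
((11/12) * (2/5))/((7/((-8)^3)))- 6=-3446/105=-32.82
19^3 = 6859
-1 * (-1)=1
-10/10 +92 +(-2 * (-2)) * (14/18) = 847/9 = 94.11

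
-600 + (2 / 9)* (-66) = -1844 / 3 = -614.67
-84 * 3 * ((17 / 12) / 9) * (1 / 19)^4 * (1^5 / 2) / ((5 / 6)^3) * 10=-8568 / 3258025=-0.00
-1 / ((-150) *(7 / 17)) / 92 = 17 / 96600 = 0.00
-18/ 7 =-2.57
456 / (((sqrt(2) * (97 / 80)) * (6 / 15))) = 45600 * sqrt(2) / 97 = 664.83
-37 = -37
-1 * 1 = -1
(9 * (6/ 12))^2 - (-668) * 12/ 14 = 16599/ 28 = 592.82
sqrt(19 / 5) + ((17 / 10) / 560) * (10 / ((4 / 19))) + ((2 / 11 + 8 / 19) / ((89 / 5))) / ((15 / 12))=7137083 / 41666240 + sqrt(95) / 5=2.12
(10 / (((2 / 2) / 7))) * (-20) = -1400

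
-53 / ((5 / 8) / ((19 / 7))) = -8056 / 35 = -230.17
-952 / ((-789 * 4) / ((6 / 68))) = 7 / 263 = 0.03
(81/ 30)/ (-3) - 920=-9209/ 10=-920.90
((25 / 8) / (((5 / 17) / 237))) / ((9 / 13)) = 87295 / 24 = 3637.29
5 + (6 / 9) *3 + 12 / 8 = 17 / 2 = 8.50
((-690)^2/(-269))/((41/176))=-83793600/11029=-7597.57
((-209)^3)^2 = 83344647990241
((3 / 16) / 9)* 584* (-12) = -146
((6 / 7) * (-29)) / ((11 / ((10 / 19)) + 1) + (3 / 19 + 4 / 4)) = -33060 / 30667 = -1.08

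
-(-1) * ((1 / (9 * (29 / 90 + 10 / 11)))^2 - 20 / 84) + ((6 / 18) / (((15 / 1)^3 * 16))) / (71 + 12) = -0.23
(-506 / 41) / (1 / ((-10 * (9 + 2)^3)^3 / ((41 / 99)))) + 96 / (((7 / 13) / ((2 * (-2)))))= 826833221422286448 / 11767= 70267121732156.58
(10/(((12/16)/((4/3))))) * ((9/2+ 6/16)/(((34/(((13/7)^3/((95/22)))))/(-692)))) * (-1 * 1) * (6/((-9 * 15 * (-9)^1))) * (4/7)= 6957002624/942260445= 7.38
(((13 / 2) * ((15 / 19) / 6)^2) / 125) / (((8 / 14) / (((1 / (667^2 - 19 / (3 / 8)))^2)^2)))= 81 / 2013166202690474807985100000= 0.00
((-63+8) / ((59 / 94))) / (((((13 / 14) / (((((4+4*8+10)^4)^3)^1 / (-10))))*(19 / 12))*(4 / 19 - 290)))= -3898197237079156737589248 / 2111551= -1846129805569061196.05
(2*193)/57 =386/57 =6.77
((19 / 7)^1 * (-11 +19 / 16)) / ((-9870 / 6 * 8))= 0.00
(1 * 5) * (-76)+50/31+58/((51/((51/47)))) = -549512/1457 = -377.15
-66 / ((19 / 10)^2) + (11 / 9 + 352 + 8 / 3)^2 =3703039849 / 29241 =126638.62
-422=-422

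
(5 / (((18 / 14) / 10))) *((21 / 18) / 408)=1225 / 11016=0.11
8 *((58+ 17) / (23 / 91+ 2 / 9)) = 491400 / 389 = 1263.24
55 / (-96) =-55 / 96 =-0.57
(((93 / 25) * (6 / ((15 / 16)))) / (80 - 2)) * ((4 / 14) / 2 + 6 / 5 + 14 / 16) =38502 / 56875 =0.68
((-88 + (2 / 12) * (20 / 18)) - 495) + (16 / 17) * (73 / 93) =-8282360 / 14229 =-582.08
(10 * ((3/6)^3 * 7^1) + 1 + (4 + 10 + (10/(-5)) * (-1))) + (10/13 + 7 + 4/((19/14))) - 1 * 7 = 29113/988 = 29.47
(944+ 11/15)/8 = 14171/120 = 118.09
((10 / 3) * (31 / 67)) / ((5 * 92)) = 31 / 9246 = 0.00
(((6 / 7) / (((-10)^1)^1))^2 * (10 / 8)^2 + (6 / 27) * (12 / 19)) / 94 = 0.00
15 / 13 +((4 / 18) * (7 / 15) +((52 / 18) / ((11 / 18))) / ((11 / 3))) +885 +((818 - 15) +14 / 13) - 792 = 191039597 / 212355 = 899.62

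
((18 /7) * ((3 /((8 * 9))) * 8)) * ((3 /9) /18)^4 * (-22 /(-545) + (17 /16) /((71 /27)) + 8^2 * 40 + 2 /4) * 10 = 1585531907 /614181403584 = 0.00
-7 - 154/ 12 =-119/ 6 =-19.83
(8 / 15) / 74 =4 / 555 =0.01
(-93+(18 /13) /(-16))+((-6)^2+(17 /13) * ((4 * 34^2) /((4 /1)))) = 151279 /104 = 1454.61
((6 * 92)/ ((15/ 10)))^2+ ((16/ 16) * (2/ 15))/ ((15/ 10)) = 6094084/ 45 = 135424.09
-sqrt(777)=-27.87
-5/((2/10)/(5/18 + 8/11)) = -4975/198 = -25.13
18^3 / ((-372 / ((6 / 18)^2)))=-54 / 31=-1.74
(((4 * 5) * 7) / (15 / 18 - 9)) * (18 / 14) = -1080 / 49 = -22.04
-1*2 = -2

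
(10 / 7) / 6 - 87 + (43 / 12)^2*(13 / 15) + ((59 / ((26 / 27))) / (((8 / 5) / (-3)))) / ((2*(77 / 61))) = -74834213 / 617760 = -121.14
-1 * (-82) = 82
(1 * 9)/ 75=3/ 25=0.12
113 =113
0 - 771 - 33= -804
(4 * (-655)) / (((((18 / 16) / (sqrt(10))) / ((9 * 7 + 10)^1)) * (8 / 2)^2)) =-95630 * sqrt(10) / 9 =-33600.96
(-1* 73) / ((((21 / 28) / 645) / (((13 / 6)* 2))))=-816140 / 3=-272046.67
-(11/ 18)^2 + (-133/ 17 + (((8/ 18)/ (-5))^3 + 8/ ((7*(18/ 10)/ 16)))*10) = 93.38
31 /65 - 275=-17844 /65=-274.52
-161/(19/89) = -14329/19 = -754.16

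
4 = 4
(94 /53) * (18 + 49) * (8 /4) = 12596 /53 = 237.66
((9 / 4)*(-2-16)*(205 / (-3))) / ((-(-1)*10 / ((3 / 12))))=1107 / 16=69.19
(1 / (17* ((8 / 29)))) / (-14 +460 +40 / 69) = 2001 / 4190704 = 0.00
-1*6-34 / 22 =-83 / 11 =-7.55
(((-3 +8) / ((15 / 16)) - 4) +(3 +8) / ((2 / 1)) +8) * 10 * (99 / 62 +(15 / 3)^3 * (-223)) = -769027195 / 186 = -4134554.81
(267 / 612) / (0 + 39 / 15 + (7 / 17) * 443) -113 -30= -26985371 / 188712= -143.00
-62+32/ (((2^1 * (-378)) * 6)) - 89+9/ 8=-679865/ 4536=-149.88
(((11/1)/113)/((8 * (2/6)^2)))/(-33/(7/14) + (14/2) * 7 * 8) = 99/294704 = 0.00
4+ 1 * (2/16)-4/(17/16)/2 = 305/136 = 2.24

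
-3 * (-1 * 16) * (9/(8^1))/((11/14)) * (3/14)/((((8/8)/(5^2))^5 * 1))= 1582031250/11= 143821022.73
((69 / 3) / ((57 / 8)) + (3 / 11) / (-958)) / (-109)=-1938821 / 65472594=-0.03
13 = 13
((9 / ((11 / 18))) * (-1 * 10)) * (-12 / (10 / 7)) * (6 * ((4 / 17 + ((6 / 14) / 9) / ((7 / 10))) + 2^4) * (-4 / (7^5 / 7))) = -633619584 / 3142909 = -201.60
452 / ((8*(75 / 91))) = 10283 / 150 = 68.55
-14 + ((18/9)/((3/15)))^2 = 86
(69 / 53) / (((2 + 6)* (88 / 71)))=4899 / 37312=0.13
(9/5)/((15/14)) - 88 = -2158/25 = -86.32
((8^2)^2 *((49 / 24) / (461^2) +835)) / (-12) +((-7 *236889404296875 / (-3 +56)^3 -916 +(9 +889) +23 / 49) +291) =-11138511800.31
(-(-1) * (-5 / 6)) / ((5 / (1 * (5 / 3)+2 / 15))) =-3 / 10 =-0.30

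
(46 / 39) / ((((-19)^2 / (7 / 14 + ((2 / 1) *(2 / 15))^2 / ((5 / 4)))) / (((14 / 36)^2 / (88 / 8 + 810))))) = 1412131 / 4213204105500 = 0.00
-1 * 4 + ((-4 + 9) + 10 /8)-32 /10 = -19 /20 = -0.95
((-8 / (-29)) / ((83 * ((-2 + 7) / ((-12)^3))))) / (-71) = 0.02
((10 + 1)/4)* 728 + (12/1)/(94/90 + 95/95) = 46181/23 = 2007.87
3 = 3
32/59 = 0.54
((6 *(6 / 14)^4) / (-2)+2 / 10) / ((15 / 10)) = 2372 / 36015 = 0.07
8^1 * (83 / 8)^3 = 571787 / 64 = 8934.17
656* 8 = 5248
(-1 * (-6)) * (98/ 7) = 84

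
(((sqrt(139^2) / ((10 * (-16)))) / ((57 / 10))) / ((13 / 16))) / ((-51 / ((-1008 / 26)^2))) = 3923136 / 709631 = 5.53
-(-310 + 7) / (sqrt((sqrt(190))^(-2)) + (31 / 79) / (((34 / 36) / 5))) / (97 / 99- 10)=-1123978590900 / 69427241497 + 54104059053 * sqrt(190) / 1319117588443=-15.62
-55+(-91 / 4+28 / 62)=-9585 / 124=-77.30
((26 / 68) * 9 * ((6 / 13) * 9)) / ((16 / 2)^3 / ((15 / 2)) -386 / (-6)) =405 / 3757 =0.11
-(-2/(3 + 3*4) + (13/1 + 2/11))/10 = -2153/1650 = -1.30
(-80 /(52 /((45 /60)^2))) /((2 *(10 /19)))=-171 /208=-0.82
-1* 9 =-9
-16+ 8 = -8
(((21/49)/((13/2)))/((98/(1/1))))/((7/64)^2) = 12288/218491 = 0.06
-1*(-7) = 7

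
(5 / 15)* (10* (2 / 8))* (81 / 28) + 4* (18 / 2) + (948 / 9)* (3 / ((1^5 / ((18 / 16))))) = 22059 / 56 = 393.91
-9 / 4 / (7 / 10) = -45 / 14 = -3.21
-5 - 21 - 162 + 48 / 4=-176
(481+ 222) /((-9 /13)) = -9139 /9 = -1015.44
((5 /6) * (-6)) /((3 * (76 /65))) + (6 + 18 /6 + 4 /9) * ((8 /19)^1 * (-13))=-36335 /684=-53.12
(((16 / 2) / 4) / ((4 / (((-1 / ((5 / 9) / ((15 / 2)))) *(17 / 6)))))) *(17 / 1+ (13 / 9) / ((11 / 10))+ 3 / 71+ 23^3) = -1456064671 / 6248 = -233044.92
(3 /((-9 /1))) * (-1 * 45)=15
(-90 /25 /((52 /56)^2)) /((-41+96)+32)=-1176 /24505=-0.05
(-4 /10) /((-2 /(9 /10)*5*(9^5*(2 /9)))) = 1 /364500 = 0.00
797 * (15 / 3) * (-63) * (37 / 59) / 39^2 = -103.51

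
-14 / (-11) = 14 / 11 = 1.27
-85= -85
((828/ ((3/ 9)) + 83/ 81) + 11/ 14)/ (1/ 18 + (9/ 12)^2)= 22551272/ 5607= 4021.99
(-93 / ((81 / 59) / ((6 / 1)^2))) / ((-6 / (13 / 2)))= 23777 / 9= 2641.89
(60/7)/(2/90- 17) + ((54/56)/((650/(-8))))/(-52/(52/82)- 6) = -19299843/38238200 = -0.50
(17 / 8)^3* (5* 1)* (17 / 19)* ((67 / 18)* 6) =27979535 / 29184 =958.73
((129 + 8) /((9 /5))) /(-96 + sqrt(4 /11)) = -60280 /76029 - 685 * sqrt(11) /456174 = -0.80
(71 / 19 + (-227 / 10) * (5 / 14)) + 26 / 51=-104743 / 27132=-3.86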